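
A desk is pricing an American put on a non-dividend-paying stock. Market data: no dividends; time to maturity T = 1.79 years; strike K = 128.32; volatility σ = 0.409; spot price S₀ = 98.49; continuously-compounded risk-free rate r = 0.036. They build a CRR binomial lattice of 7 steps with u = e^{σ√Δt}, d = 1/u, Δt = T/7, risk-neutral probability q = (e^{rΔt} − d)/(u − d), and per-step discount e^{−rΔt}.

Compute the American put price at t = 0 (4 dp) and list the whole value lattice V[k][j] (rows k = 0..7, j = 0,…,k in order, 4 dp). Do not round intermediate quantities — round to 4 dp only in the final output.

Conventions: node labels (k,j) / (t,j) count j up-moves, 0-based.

params: Δt=0.25571 u=1.22977 d=0.81316 q=0.47068 e^(-rΔt)=0.99084
t_7 payoffs: 105.1655 93.3029 75.3628 48.2316 7.2003 0.0000 0.0000 0.0000
k=6: node(6,0) S=28.4746 payoff=99.8454 vs cont=98.6696 → 99.8454 [stop]  node(6,1) S=43.0628 payoff=85.2572 vs cont=84.0814 → 85.2572 [stop]  node(6,2) S=65.1249 payoff=63.1951 vs cont=62.0192 → 63.1951 [stop]  node(6,3) S=98.4900 payoff=29.8300 vs cont=28.6541 → 29.8300 [stop]  node(6,4) S=148.9488 payoff=0.0000 vs cont=3.7764 → 3.7764 [wait]  node(6,5) S=225.2590 payoff=0.0000 vs cont=0.0000 → 0.0000 [wait]  node(6,6) S=340.6647 payoff=0.0000 vs cont=0.0000 → 0.0000 [wait]
k=5: node(5,0) S=35.0171 payoff=93.3029 vs cont=92.1271 → 93.3029 [stop]  node(5,1) S=52.9572 payoff=75.3628 vs cont=74.1870 → 75.3628 [stop]  node(5,2) S=80.0884 payoff=48.2316 vs cont=47.0557 → 48.2316 [stop]  node(5,3) S=121.1197 payoff=7.2003 vs cont=17.4062 → 17.4062 [wait]  node(5,4) S=183.1722 payoff=0.0000 vs cont=1.9806 → 1.9806 [wait]  node(5,5) S=277.0158 payoff=0.0000 vs cont=0.0000 → 0.0000 [wait]
k=4: node(4,0) S=43.0628 payoff=85.2572 vs cont=84.0814 → 85.2572 [stop]  node(4,1) S=65.1249 payoff=63.1951 vs cont=62.0192 → 63.1951 [stop]  node(4,2) S=98.4900 payoff=29.8300 vs cont=33.4138 → 33.4138 [wait]  node(4,3) S=148.9488 payoff=0.0000 vs cont=10.0528 → 10.0528 [wait]  node(4,4) S=225.2590 payoff=0.0000 vs cont=1.0388 → 1.0388 [wait]
k=3: node(3,0) S=52.9572 payoff=75.3628 vs cont=74.1870 → 75.3628 [stop]  node(3,1) S=80.0884 payoff=48.2316 vs cont=48.7271 → 48.7271 [wait]  node(3,2) S=121.1197 payoff=7.2003 vs cont=22.2129 → 22.2129 [wait]  node(3,3) S=183.1722 payoff=0.0000 vs cont=5.7568 → 5.7568 [wait]
k=2: node(2,0) S=65.1249 payoff=63.1951 vs cont=62.2503 → 63.1951 [stop]  node(2,1) S=98.4900 payoff=29.8300 vs cont=35.9153 → 35.9153 [wait]  node(2,2) S=148.9488 payoff=0.0000 vs cont=14.3348 → 14.3348 [wait]
k=1: node(1,0) S=80.0884 payoff=48.2316 vs cont=49.8937 → 49.8937 [wait]  node(1,1) S=121.1197 payoff=7.2003 vs cont=25.5219 → 25.5219 [wait]
k=0: node(0,0) S=98.4900 payoff=29.8300 vs cont=38.0704 → 38.0704 [wait]

price = 38.0704
tree:
38.0704
49.8937 25.5219
63.1951 35.9153 14.3348
75.3628 48.7271 22.2129 5.7568
85.2572 63.1951 33.4138 10.0528 1.0388
93.3029 75.3628 48.2316 17.4062 1.9806 0.0000
99.8454 85.2572 63.1951 29.8300 3.7764 0.0000 0.0000
105.1655 93.3029 75.3628 48.2316 7.2003 0.0000 0.0000 0.0000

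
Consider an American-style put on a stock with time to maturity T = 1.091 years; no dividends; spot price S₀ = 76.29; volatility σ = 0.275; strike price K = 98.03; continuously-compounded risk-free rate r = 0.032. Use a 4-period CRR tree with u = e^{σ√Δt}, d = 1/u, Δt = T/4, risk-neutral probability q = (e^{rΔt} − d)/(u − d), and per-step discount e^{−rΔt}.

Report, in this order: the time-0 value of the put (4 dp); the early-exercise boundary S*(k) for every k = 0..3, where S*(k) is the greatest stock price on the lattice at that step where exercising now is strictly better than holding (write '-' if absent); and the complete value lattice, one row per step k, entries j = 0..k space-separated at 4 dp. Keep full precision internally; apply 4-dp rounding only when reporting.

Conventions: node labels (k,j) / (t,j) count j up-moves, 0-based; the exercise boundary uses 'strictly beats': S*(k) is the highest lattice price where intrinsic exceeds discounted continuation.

price = 22.6584
boundary = - 66.0837 76.2900 66.0837
tree:
22.6584
31.9463 13.5682
40.7872 21.7400 5.4576
48.4453 31.9463 10.8925 0.0000
55.0789 40.7872 21.7400 0.0000 0.0000

Δt=0.27275, u=1.15445, d=0.86622, q=0.49457, disc=e^(-rΔt)=0.99131
k=4 terminal: V=max(K-S,0) → 55.0789 40.7872 21.7400 0.0000 0.0000
k=3: j=0 S=49.5847 intr=48.4453 cont=47.5934 V=48.4453[EX]; j=1 S=66.0837 intr=31.9463 cont=31.0944 V=31.9463[EX]; j=2 S=88.0726 intr=9.9574 cont=10.8925 V=10.8925[hold]; j=3 S=117.3783 intr=0.0000 cont=0.0000 V=0.0000[hold]  S*(3)=66.0837
k=2: j=0 S=57.2428 intr=40.7872 cont=39.9353 V=40.7872[EX]; j=1 S=76.2900 intr=21.7400 cont=21.3466 V=21.7400[EX]; j=2 S=101.6751 intr=0.0000 cont=5.4576 V=5.4576[hold]  S*(2)=76.2900
k=1: j=0 S=66.0837 intr=31.9463 cont=31.0944 V=31.9463[EX]; j=1 S=88.0726 intr=9.9574 cont=13.5682 V=13.5682[hold]  S*(1)=66.0837
k=0: j=0 S=76.2900 intr=21.7400 cont=22.6584 V=22.6584[hold]  S*(0)=-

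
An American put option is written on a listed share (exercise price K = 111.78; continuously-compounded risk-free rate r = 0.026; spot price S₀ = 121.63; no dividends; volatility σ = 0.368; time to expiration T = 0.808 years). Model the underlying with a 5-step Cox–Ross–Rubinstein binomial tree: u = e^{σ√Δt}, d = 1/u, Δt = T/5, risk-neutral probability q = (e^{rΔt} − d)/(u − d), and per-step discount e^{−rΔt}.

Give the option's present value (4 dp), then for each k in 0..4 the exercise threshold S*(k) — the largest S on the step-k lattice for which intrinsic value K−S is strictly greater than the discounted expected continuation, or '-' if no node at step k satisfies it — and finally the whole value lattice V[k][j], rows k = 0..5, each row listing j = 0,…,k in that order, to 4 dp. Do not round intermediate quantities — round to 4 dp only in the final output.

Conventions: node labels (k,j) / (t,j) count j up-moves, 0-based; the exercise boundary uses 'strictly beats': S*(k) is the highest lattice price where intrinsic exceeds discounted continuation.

price = 10.3577
boundary = - - - 78.0368 90.4788
tree:
10.3577
15.8921 4.3873
23.6431 7.5428 0.9698
33.7432 12.7892 1.8631 0.0000
44.4742 21.3012 3.5791 0.0000 0.0000
53.7295 33.7432 6.8756 0.0000 0.0000 0.0000

params: Δt=0.16160 u=1.15944 d=0.86249 q=0.47726 e^(-rΔt)=0.99581
t_5 payoffs: 53.7295 33.7432 6.8756 0.0000 0.0000 0.0000
t_4: node(4,0) S=67.3058 payoff=44.4742 vs cont=44.0055 → 44.4742 [stop]  node(4,1) S=90.4788 payoff=21.3012 vs cont=20.8326 → 21.3012 [stop]  node(4,2) S=121.6300 payoff=0.0000 vs cont=3.5791 → 3.5791 [wait]  node(4,3) S=163.5064 payoff=0.0000 vs cont=0.0000 → 0.0000 [wait]  node(4,4) S=219.8005 payoff=0.0000 vs cont=0.0000 → 0.0000 [wait]  ⇒ S*(4)=90.4788
t_3: node(3,0) S=78.0368 payoff=33.7432 vs cont=33.2745 → 33.7432 [stop]  node(3,1) S=104.9044 payoff=6.8756 vs cont=12.7892 → 12.7892 [wait]  node(3,2) S=141.0223 payoff=0.0000 vs cont=1.8631 → 1.8631 [wait]  node(3,3) S=189.5753 payoff=0.0000 vs cont=0.0000 → 0.0000 [wait]  ⇒ S*(3)=78.0368
t_2: node(2,0) S=90.4788 payoff=21.3012 vs cont=23.6431 → 23.6431 [wait]  node(2,1) S=121.6300 payoff=0.0000 vs cont=7.5428 → 7.5428 [wait]  node(2,2) S=163.5064 payoff=0.0000 vs cont=0.9698 → 0.9698 [wait]  ⇒ S*(2)=-
t_1: node(1,0) S=104.9044 payoff=6.8756 vs cont=15.8921 → 15.8921 [wait]  node(1,1) S=141.0223 payoff=0.0000 vs cont=4.3873 → 4.3873 [wait]  ⇒ S*(1)=-
t_0: node(0,0) S=121.6300 payoff=0.0000 vs cont=10.3577 → 10.3577 [wait]  ⇒ S*(0)=-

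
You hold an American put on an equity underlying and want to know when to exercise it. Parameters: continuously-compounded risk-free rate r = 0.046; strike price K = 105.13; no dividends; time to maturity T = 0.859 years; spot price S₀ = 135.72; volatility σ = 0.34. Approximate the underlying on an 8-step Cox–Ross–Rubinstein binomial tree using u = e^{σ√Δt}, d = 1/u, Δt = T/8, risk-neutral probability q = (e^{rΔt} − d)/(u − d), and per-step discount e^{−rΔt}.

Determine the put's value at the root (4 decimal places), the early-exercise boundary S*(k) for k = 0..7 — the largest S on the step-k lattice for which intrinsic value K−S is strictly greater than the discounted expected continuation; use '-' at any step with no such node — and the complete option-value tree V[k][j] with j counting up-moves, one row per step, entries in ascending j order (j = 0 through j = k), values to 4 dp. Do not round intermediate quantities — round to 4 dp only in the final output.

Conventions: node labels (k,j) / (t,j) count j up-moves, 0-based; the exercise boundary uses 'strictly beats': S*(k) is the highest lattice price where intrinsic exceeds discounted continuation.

params: Δt=0.10737 u=1.11785 d=0.89457 q=0.49435 e^(-rΔt)=0.99507
t_8 payoffs: 49.4678 35.5746 18.2135 0.0000 0.0000 0.0000 0.0000 0.0000 0.0000
t_7: node(7,0) S=62.2222 payoff=42.9078 vs cont=42.3898 → 42.9078 [stop]  node(7,1) S=77.7529 payoff=27.3771 vs cont=26.8591 → 27.3771 [stop]  node(7,2) S=97.1600 payoff=7.9700 vs cont=9.1643 → 9.1643 [wait]  node(7,3) S=121.4111 payoff=0.0000 vs cont=0.0000 → 0.0000 [wait]  node(7,4) S=151.7153 payoff=0.0000 vs cont=0.0000 → 0.0000 [wait]  node(7,5) S=189.5834 payoff=0.0000 vs cont=0.0000 → 0.0000 [wait]  node(7,6) S=236.9033 payoff=0.0000 vs cont=0.0000 → 0.0000 [wait]  node(7,7) S=296.0343 payoff=0.0000 vs cont=0.0000 → 0.0000 [wait]  ⇒ S*(7)=77.7529
t_6: node(6,0) S=69.5554 payoff=35.5746 vs cont=35.0566 → 35.5746 [stop]  node(6,1) S=86.9165 payoff=18.2135 vs cont=18.2830 → 18.2830 [wait]  node(6,2) S=108.6108 payoff=0.0000 vs cont=4.6111 → 4.6111 [wait]  node(6,3) S=135.7200 payoff=0.0000 vs cont=0.0000 → 0.0000 [wait]  node(6,4) S=169.5957 payoff=0.0000 vs cont=0.0000 → 0.0000 [wait]  node(6,5) S=211.9267 payoff=0.0000 vs cont=0.0000 → 0.0000 [wait]  node(6,6) S=264.8235 payoff=0.0000 vs cont=0.0000 → 0.0000 [wait]  ⇒ S*(6)=69.5554
t_5: node(5,0) S=77.7529 payoff=27.3771 vs cont=26.8933 → 27.3771 [stop]  node(5,1) S=97.1600 payoff=7.9700 vs cont=11.4675 → 11.4675 [wait]  node(5,2) S=121.4111 payoff=0.0000 vs cont=2.3201 → 2.3201 [wait]  node(5,3) S=151.7153 payoff=0.0000 vs cont=0.0000 → 0.0000 [wait]  node(5,4) S=189.5834 payoff=0.0000 vs cont=0.0000 → 0.0000 [wait]  node(5,5) S=236.9033 payoff=0.0000 vs cont=0.0000 → 0.0000 [wait]  ⇒ S*(5)=77.7529
t_4: node(4,0) S=86.9165 payoff=18.2135 vs cont=19.4160 → 19.4160 [wait]  node(4,1) S=108.6108 payoff=0.0000 vs cont=6.9112 → 6.9112 [wait]  node(4,2) S=135.7200 payoff=0.0000 vs cont=1.1674 → 1.1674 [wait]  node(4,3) S=169.5957 payoff=0.0000 vs cont=0.0000 → 0.0000 [wait]  node(4,4) S=211.9267 payoff=0.0000 vs cont=0.0000 → 0.0000 [wait]  ⇒ S*(4)=-
t_3: node(3,0) S=97.1600 payoff=7.9700 vs cont=13.1691 → 13.1691 [wait]  node(3,1) S=121.4111 payoff=0.0000 vs cont=4.0517 → 4.0517 [wait]  node(3,2) S=151.7153 payoff=0.0000 vs cont=0.5874 → 0.5874 [wait]  node(3,3) S=189.5834 payoff=0.0000 vs cont=0.0000 → 0.0000 [wait]  ⇒ S*(3)=-
t_2: node(2,0) S=108.6108 payoff=0.0000 vs cont=8.6192 → 8.6192 [wait]  node(2,1) S=135.7200 payoff=0.0000 vs cont=2.3276 → 2.3276 [wait]  node(2,2) S=169.5957 payoff=0.0000 vs cont=0.2955 → 0.2955 [wait]  ⇒ S*(2)=-
t_1: node(1,0) S=121.4111 payoff=0.0000 vs cont=5.4818 → 5.4818 [wait]  node(1,1) S=151.7153 payoff=0.0000 vs cont=1.3165 → 1.3165 [wait]  ⇒ S*(1)=-
t_0: node(0,0) S=135.7200 payoff=0.0000 vs cont=3.4058 → 3.4058 [wait]  ⇒ S*(0)=-

price = 3.4058
boundary = - - - - - 77.7529 69.5554 77.7529
tree:
3.4058
5.4818 1.3165
8.6192 2.3276 0.2955
13.1691 4.0517 0.5874 0.0000
19.4160 6.9112 1.1674 0.0000 0.0000
27.3771 11.4675 2.3201 0.0000 0.0000 0.0000
35.5746 18.2830 4.6111 0.0000 0.0000 0.0000 0.0000
42.9078 27.3771 9.1643 0.0000 0.0000 0.0000 0.0000 0.0000
49.4678 35.5746 18.2135 0.0000 0.0000 0.0000 0.0000 0.0000 0.0000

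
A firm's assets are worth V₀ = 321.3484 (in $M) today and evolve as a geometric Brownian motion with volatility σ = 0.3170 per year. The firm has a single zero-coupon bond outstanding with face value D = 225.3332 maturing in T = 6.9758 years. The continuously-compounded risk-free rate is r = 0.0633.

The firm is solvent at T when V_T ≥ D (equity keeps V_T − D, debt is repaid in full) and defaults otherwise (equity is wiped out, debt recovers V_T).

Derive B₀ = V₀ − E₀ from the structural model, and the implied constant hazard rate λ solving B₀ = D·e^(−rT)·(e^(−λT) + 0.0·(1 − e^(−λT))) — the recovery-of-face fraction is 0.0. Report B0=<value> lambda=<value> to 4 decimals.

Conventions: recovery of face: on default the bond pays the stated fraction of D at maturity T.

B0=129.2714 lambda=0.0164

Equity is a call on the firm's assets struck at D = 225.3332:
d₁ = [ln(V₀/D) + (r + σ²/2)T] / (σ√T)
   = [ln(321.3484/225.3332) + (0.0633 + 0.5·0.3170²)·6.9758] / (0.3170·√6.9758)
   = [0.354946 + 0.792064] / 0.837252 = 1.369969
d₂ = d₁ − σ√T = 1.369969 − 0.837252 = 0.532717
N(d₁) = 0.914652,  N(d₂) = 0.702885,  e^(−rT) = 0.643027
E₀ = V₀·N(d₁) − D·e^(−rT)·N(d₂)
   = 321.3484·0.914652 − 225.3332·0.643027·0.702885 = 192.077036
B₀ = V₀ − E₀ = 321.3484 − 192.077036 = 129.271364
e^(−λT) = (B₀·e^(rT)/D − 0)/(1 − 0) = (129.2714·1.555144/225.3332 − 0)/1 = 0.89217053
λ = −ln(0.89217053)/6.9758 = 0.016356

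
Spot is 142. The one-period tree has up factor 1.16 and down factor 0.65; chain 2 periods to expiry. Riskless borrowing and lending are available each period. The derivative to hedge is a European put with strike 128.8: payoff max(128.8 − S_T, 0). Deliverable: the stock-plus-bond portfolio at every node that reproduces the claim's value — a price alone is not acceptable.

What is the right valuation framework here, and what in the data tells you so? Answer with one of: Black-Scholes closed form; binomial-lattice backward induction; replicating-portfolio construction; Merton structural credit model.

framework: replicating-portfolio construction

Key observation: the mandate to exhibit the hedge at every date and state singles out the replicating-portfolio construction on the 2-period tree with factors 1.16 and 0.65 from 142.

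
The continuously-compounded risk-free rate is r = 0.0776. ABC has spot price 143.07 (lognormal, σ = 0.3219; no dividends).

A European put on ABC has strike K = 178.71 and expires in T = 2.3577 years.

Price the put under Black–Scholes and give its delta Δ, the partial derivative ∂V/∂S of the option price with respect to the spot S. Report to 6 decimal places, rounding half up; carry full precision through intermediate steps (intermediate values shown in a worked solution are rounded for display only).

σ√T = 0.3219·√2.3577 = 0.494271
d₁ = (ln(S/K) + (r+σ²/2)T) / (σ√T) = (ln(143.07/178.71) + (0.0776+0.3219²/2)·2.3577) / 0.494271 = (-0.222430 + 0.305109) / 0.494271 = 0.167275
d₂ = d₁ − σ√T = 0.167275 − 0.494271 = -0.326996
e^{−rT} = 0.832804
N(−d₁) = 0.433577,  N(−d₂) = 0.628165
Put price V = K·e^{−rT}·N(−d₂) − S·N(−d₁) = 93.489945 − 62.031846 = 31.458099
Δ = −N(−d₁) = -0.433577

price = 31.458099
Δ = -0.433577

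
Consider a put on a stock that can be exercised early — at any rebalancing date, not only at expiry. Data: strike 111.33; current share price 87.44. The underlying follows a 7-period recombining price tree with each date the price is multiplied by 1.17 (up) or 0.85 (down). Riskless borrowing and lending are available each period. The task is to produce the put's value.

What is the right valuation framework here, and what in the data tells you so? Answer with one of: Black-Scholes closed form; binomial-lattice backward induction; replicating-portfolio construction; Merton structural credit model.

Key observation: the defining feature is the embedded early-exercise option across 7 discrete dates on the spot-87.44 tree; pricing the strike-111.33 put means working backward with an exercise test at every node.

framework: binomial-lattice backward induction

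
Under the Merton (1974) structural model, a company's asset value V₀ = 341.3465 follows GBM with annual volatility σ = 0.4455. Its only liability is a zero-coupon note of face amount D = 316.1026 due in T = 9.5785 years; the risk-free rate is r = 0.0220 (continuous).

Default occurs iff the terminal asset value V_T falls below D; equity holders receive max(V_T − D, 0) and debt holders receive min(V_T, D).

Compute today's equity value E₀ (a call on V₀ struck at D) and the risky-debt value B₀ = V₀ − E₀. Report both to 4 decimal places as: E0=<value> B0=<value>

E0=197.5976 B0=143.7489

Work the structural quantities from V₀ = 341.3465 against face 316.1026:
d₁ = [ln(V₀/D) + (r + σ²/2)T] / (σ√T)
   = [ln(341.3465/316.1026) + (0.0220 + 0.5·0.4455²)·9.5785] / (0.4455·√9.5785)
   = [0.076831 + 1.161251] / 1.378785 = 0.897952
d₂ = d₁ − σ√T = 0.897952 − 1.378785 = -0.480833
N(d₁) = 0.815394,  N(d₂) = 0.315318,  e^(−rT) = 0.809995
E₀ = V₀·N(d₁) − D·e^(−rT)·N(d₂)
   = 341.3465·0.815394 − 316.1026·0.809995·0.315318 = 197.597594
B₀ = V₀ − E₀ = 341.3465 − 197.597594 = 143.748906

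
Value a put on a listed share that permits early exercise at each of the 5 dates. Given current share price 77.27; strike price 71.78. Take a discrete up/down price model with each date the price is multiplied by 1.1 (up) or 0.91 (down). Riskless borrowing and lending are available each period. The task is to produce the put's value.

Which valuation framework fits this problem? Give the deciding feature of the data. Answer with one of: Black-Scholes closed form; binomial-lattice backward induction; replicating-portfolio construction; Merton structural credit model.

Key observation: the put (strike 71.78 on spot 77.27) is American-style on a 5-step discrete price model, so the early-exercise decision at every node requires stepwise backward valuation — a closed form cannot price the exercise right.

framework: binomial-lattice backward induction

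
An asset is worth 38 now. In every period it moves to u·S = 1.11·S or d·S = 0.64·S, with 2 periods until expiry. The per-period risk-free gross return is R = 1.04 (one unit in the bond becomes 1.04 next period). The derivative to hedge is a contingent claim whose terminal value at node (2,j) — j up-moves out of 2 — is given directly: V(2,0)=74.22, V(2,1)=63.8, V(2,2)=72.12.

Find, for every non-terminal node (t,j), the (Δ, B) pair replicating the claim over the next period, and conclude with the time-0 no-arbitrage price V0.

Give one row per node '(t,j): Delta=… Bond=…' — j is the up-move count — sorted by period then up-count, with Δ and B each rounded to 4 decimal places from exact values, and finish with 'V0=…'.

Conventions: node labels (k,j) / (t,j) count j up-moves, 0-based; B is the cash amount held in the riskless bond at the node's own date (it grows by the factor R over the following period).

Since d<R<u, set p* = (R−d)/(u−d) = 0.8511; price each node as the discounted p*-expectation of its children.
Terminal payoffs: V(2,0)=74.2200, V(2,1)=63.8000, V(2,2)=72.1200
  t=1,j=0: stock 24.3200 → up 26.9952 (V=63.8000), down 15.5648 (V=74.2200). Price 62.8384; hedge Δ=-0.9116, bond B=85.0086.
  t=1,j=1: stock 42.1800 → up 46.8198 (V=72.1200), down 26.9952 (V=63.8000). Price 68.1547; hedge Δ=0.4197, bond B=50.4525.
  t=0,j=0: stock 38.0000 → up 42.1800 (V=68.1547), down 24.3200 (V=62.8384). Price 64.7720; hedge Δ=0.2977, bond B=53.4608.
Verification: the root portfolio costs Δ(0,0)·S0 + B(0,0) = 64.7720, matching V0.

(0,0): Delta=0.2977 Bond=53.4608
(1,0): Delta=-0.9116 Bond=85.0086
(1,1): Delta=0.4197 Bond=50.4525
V0=64.7720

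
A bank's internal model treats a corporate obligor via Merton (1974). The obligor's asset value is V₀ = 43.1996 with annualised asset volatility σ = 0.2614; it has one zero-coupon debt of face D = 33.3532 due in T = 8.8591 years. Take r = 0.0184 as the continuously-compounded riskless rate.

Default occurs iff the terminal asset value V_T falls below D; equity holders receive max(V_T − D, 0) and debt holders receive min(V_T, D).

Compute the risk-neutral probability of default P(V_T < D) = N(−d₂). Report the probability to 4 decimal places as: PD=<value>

PD=0.4392

With assets at 43.1996 and a single debt payment of 33.3532 at 8.8591 years:
d₁ = [ln(V₀/D) + (r + σ²/2)T] / (σ√T)
   = [ln(43.1996/33.3532) + (0.0184 + 0.5·0.2614²)·8.8591] / (0.2614·√8.8591)
   = [0.258678 + 0.465678] / 0.778037 = 0.931004
d₂ = d₁ − σ√T = 0.931004 − 0.778037 = 0.152967
risk-neutral PD = N(−d₂) = N(-0.152967) = 0.439212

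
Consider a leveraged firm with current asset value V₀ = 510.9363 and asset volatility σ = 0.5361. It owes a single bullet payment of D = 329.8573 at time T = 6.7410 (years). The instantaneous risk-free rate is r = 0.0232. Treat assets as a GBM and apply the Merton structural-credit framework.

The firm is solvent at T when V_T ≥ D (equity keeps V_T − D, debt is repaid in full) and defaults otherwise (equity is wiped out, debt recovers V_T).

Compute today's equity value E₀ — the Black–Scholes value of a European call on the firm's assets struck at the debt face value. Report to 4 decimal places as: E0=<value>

E0=332.9982

Equity is a call on the firm's assets struck at D = 329.8573:
d₁ = [ln(V₀/D) + (r + σ²/2)T] / (σ√T)
   = [ln(510.9363/329.8573) + (0.0232 + 0.5·0.5361²)·6.7410] / (0.5361·√6.7410)
   = [0.437585 + 1.125084] / 1.391900 = 1.122688
d₂ = d₁ − σ√T = 1.122688 − 1.391900 = -0.269212
N(d₁) = 0.869215,  N(d₂) = 0.393883,  e^(−rT) = 0.855225
E₀ = V₀·N(d₁) − D·e^(−rT)·N(d₂)
   = 510.9363·0.869215 − 329.8573·0.855225·0.393883 = 332.998182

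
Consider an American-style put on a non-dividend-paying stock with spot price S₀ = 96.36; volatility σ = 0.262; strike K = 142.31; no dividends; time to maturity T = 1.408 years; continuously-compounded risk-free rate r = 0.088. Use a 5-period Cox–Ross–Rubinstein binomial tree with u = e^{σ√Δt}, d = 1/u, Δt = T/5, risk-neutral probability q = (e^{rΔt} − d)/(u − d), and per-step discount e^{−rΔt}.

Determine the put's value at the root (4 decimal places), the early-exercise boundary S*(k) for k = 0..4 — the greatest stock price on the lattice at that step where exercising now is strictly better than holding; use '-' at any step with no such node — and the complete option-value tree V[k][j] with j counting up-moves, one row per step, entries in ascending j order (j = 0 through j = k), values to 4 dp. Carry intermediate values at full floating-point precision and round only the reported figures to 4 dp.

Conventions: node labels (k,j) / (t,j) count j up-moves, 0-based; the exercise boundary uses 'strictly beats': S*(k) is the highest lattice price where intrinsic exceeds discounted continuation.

Δt=0.28160, u=1.14916, d=0.87020, q=0.55524, disc=e^(-rΔt)=0.97552
k=5 terminal: V=max(K-S,0) → 94.2271 78.8130 58.4576 31.5768 0.0000 0.0000
k=4: j=0 S=55.2550 intr=87.0550 cont=83.5717 V=87.0550[EX]; j=1 S=72.9683 intr=69.3417 cont=65.8585 V=69.3417[EX]; j=2 S=96.3600 intr=45.9500 cont=42.4668 V=45.9500[EX]; j=3 S=127.2504 intr=15.0596 cont=13.7003 V=15.0596[EX]; j=4 S=168.0435 intr=0.0000 cont=0.0000 V=0.0000[hold]  S*(4)=127.2504
k=3: j=0 S=63.4970 intr=78.8130 cont=75.3298 V=78.8130[EX]; j=1 S=83.8524 intr=58.4576 cont=54.9744 V=58.4576[EX]; j=2 S=110.7332 intr=31.5768 cont=28.0935 V=31.5768[EX]; j=3 S=146.2313 intr=0.0000 cont=6.5340 V=6.5340[hold]  S*(3)=110.7332
k=2: j=0 S=72.9683 intr=69.3417 cont=65.8585 V=69.3417[EX]; j=1 S=96.3600 intr=45.9500 cont=42.4668 V=45.9500[EX]; j=2 S=127.2504 intr=15.0596 cont=17.2395 V=17.2395[hold]  S*(2)=96.3600
k=1: j=0 S=83.8524 intr=58.4576 cont=54.9744 V=58.4576[EX]; j=1 S=110.7332 intr=31.5768 cont=29.2743 V=31.5768[EX]  S*(1)=110.7332
k=0: j=0 S=96.3600 intr=45.9500 cont=42.4668 V=45.9500[EX]  S*(0)=96.3600

price = 45.9500
boundary = 96.3600 110.7332 96.3600 110.7332 127.2504
tree:
45.9500
58.4576 31.5768
69.3417 45.9500 17.2395
78.8130 58.4576 31.5768 6.5340
87.0550 69.3417 45.9500 15.0596 0.0000
94.2271 78.8130 58.4576 31.5768 0.0000 0.0000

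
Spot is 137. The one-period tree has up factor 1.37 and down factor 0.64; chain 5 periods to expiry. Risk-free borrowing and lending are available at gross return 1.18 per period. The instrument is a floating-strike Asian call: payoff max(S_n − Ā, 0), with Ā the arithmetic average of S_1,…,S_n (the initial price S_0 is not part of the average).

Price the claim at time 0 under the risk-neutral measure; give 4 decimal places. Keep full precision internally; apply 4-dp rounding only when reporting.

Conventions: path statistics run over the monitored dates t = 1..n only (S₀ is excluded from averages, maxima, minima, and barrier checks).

Risk-neutral up-probability p* = (R−d)/(u−d) = (1.18−0.64)/(1.37−0.64) = 0.7397; the claim prices as the p*-weighted sum of path payoffs discounted by R^5.
Enumerate all 2^5 = 32 price paths (U = up ×1.37, D = down ×0.64); each path with k up-moves has probability p*^k·(1−p*)^(5−k).
DDDDD: Ā=43.4808, payoff=0.0000, prob=0.001194
UDDDD: Ā=93.0761, payoff=0.0000, prob=0.003395
DUDDD: Ā=73.0741, payoff=0.0000, prob=0.003395
UUDDD: Ā=156.4242, payoff=0.0000, prob=0.009648
DDUDD: Ā=60.2728, payoff=0.0000, prob=0.003395
UDUDD: Ā=129.0215, payoff=0.0000, prob=0.009648
DUUDD: Ā=109.0195, payoff=0.0000, prob=0.009648
UUUDD: Ā=233.3698, payoff=0.0000, prob=0.027420
DDDUD: Ā=52.0800, payoff=0.0000, prob=0.003395
UDDUD: Ā=111.4837, payoff=0.0000, prob=0.009648
DUDUD: Ā=91.4817, payoff=0.0000, prob=0.009648
UUDUD: Ā=195.8280, payoff=0.0000, prob=0.027420
DDUUD: Ā=78.6804, payoff=0.0000, prob=0.009648
UDUUD: Ā=168.4253, payoff=0.0000, prob=0.027420
DUUUD: Ā=148.4233, payoff=0.0000, prob=0.027420
UUUUD: Ā=317.7186, payoff=0.0000, prob=0.077932
DDDDU: Ā=46.8366, payoff=0.0000, prob=0.003395
UDDDU: Ā=100.2595, payoff=0.0000, prob=0.009648
DUDDU: Ā=80.2575, payoff=0.0000, prob=0.009648
UUDDU: Ā=171.8013, payoff=0.0000, prob=0.027420
DDUDU: Ā=67.4563, payoff=0.0000, prob=0.009648
UDUDU: Ā=144.3986, payoff=0.0000, prob=0.027420
DUUDU: Ā=124.3966, payoff=19.8954, prob=0.027420
UUUDU: Ā=266.2864, payoff=42.5887, prob=0.077932
DDDUU: Ā=59.2634, payoff=8.1430, prob=0.009648
UDDUU: Ā=126.8608, payoff=17.4312, prob=0.027420
DUDUU: Ā=106.8588, payoff=37.4332, prob=0.027420
UUDUU: Ā=228.7446, payoff=80.1304, prob=0.077932
DDUUU: Ā=94.0575, payoff=50.2345, prob=0.027420
UDUUU: Ā=201.3419, payoff=107.5331, prob=0.077932
DUUUU: Ā=181.3399, payoff=127.5351, prob=0.077932
UUUUU: Ā=388.1807, payoff=273.0049, prob=0.221490
Price = Σ prob·payoff / R^5 = 91.856859 / 2.287758 = 40.1515

price = 40.1515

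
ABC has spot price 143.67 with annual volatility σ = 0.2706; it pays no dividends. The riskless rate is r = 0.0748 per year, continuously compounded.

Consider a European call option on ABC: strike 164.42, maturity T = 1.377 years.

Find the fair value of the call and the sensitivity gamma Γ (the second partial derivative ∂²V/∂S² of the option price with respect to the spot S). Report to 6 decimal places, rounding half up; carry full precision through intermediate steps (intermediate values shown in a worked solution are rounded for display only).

σ√T = 0.2706·√1.377 = 0.317537
d₁ = (ln(S/K) + (r+σ²/2)T) / (σ√T) = (ln(143.67/164.42) + (0.0748+0.2706²/2)·1.377) / 0.317537 = (-0.134905 + 0.153415) / 0.317537 = 0.058291
d₂ = d₁ − σ√T = 0.058291 − 0.317537 = -0.259247
e^{−rT} = 0.902127
N(d₁) = 0.523241,  N(d₂) = 0.397722
Call price V = S·N(d₁) − K·e^{−rT}·N(d₂) = 75.174096 − 58.993287 = 16.180809
φ(d₁) = (1/√(2π))·e^{−d₁²/2} = 0.398265
Γ = φ(d₁) / (S·σ·√T) = 0.008730

price = 16.180809
Γ = 0.008730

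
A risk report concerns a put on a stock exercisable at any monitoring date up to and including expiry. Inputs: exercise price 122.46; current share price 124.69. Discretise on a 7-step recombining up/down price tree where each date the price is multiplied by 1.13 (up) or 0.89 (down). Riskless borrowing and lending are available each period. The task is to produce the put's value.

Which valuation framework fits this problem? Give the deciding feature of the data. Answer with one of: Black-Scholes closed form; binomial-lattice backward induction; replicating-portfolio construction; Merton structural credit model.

framework: binomial-lattice backward induction

Key observation: early exercise of the strike-122.46 put must be checked at each of the 7 dates (spot 124.69), which forces a node-by-node comparison of intrinsic and continuation value backward from expiry.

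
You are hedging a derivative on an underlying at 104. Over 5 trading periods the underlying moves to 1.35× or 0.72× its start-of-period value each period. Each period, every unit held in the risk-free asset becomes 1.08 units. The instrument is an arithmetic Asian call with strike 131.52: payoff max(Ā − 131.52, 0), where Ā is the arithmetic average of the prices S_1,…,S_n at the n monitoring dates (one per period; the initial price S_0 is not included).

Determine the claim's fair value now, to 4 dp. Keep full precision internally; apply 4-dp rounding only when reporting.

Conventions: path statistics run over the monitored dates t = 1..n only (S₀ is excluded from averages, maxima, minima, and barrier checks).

price = 16.7243

Set p* = 0.5714 (from d < R < u); the path-dependent value is the discounted p*-expectation over all price paths.
Enumerate all 2^5 = 32 price paths (U = up ×1.35, D = down ×0.72); each path with k up-moves has probability p*^k·(1−p*)^(5−k).
DDDDD: Ā=43.1367, payoff=0.0000, prob=0.014458
UDDDD: Ā=80.8813, payoff=0.0000, prob=0.019278
DUDDD: Ā=67.7773, payoff=0.0000, prob=0.019278
UUDDD: Ā=127.0824, payoff=0.0000, prob=0.025704
DDUDD: Ā=58.3424, payoff=0.0000, prob=0.019278
UDUDD: Ā=109.3920, payoff=0.0000, prob=0.025704
DUUDD: Ā=96.2880, payoff=0.0000, prob=0.025704
UUUDD: Ā=180.5399, payoff=49.0199, prob=0.034271
DDDUD: Ā=51.5493, payoff=0.0000, prob=0.019278
UDDUD: Ā=96.6549, payoff=0.0000, prob=0.025704
DUDUD: Ā=83.5509, payoff=0.0000, prob=0.025704
UUDUD: Ā=156.6579, payoff=25.1379, prob=0.034271
DDUUD: Ā=74.1160, payoff=0.0000, prob=0.025704
UDUUD: Ā=138.9675, payoff=7.4475, prob=0.034271
DUUUD: Ā=125.8635, payoff=0.0000, prob=0.034271
UUUUD: Ā=235.9940, payoff=104.4740, prob=0.045695
DDDDU: Ā=46.6582, payoff=0.0000, prob=0.019278
UDDDU: Ā=87.4842, payoff=0.0000, prob=0.025704
DUDDU: Ā=74.3802, payoff=0.0000, prob=0.025704
UUDDU: Ā=139.4628, payoff=7.9428, prob=0.034271
DDUDU: Ā=64.9453, payoff=0.0000, prob=0.025704
UDUDU: Ā=121.7724, payoff=0.0000, prob=0.034271
DUUDU: Ā=108.6684, payoff=0.0000, prob=0.034271
UUUDU: Ā=203.7533, payoff=72.2333, prob=0.045695
DDDUU: Ā=58.1522, payoff=0.0000, prob=0.025704
UDDUU: Ā=109.0353, payoff=0.0000, prob=0.034271
DUDUU: Ā=95.9313, payoff=0.0000, prob=0.034271
UUDUU: Ā=179.8712, payoff=48.3512, prob=0.045695
DDUUU: Ā=86.4964, payoff=0.0000, prob=0.034271
UDUUU: Ā=162.1808, payoff=30.6608, prob=0.045695
DUUUU: Ā=149.0768, payoff=17.5568, prob=0.045695
UUUUU: Ā=279.5190, payoff=147.9990, prob=0.060927
Price = Σ prob·payoff / R^5 = 24.573495 / 1.469328 = 16.7243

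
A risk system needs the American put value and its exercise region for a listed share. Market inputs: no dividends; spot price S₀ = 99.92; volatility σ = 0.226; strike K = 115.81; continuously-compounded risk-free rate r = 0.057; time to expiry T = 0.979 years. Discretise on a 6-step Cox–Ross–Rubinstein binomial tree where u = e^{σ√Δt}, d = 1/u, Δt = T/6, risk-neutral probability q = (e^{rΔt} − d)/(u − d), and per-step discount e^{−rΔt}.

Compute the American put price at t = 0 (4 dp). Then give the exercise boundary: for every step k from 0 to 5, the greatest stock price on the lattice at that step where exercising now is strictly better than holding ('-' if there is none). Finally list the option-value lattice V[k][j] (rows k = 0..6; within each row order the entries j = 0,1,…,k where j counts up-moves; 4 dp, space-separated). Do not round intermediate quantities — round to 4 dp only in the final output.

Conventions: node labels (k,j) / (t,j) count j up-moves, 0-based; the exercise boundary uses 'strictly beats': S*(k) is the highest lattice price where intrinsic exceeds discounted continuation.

params: Δt=0.16317 u=1.09559 d=0.91275 q=0.52830 e^(-rΔt)=0.99074
t_6 payoffs: 58.0308 46.4570 32.5649 15.8900 0.0000 0.0000 0.0000
t_5: node(5,0) S=63.3021 payoff=52.5079 vs cont=51.4358 → 52.5079 [stop]  node(5,1) S=75.9822 payoff=39.8278 vs cont=38.7557 → 39.8278 [stop]  node(5,2) S=91.2023 payoff=24.6077 vs cont=23.5356 → 24.6077 [stop]  node(5,3) S=109.4710 payoff=6.3390 vs cont=7.4259 → 7.4259 [wait]  node(5,4) S=131.3993 payoff=0.0000 vs cont=0.0000 → 0.0000 [wait]  node(5,5) S=157.7199 payoff=0.0000 vs cont=0.0000 → 0.0000 [wait]  ⇒ S*(5)=91.2023
t_4: node(4,0) S=69.3530 payoff=46.4570 vs cont=45.3849 → 46.4570 [stop]  node(4,1) S=83.2451 payoff=32.5649 vs cont=31.4928 → 32.5649 [stop]  node(4,2) S=99.9200 payoff=15.8900 vs cont=15.3868 → 15.8900 [stop]  node(4,3) S=119.9350 payoff=0.0000 vs cont=3.4704 → 3.4704 [wait]  node(4,4) S=143.9593 payoff=0.0000 vs cont=0.0000 → 0.0000 [wait]  ⇒ S*(4)=99.9200
t_3: node(3,0) S=75.9822 payoff=39.8278 vs cont=38.7557 → 39.8278 [stop]  node(3,1) S=91.2023 payoff=24.6077 vs cont=23.5356 → 24.6077 [stop]  node(3,2) S=109.4710 payoff=6.3390 vs cont=9.2424 → 9.2424 [wait]  node(3,3) S=131.3993 payoff=0.0000 vs cont=1.6218 → 1.6218 [wait]  ⇒ S*(3)=91.2023
t_2: node(2,0) S=83.2451 payoff=32.5649 vs cont=31.4928 → 32.5649 [stop]  node(2,1) S=99.9200 payoff=15.8900 vs cont=16.3376 → 16.3376 [wait]  node(2,2) S=119.9350 payoff=0.0000 vs cont=5.1682 → 5.1682 [wait]  ⇒ S*(2)=83.2451
t_1: node(1,0) S=91.2023 payoff=24.6077 vs cont=23.7699 → 24.6077 [stop]  node(1,1) S=109.4710 payoff=6.3390 vs cont=10.3402 → 10.3402 [wait]  ⇒ S*(1)=91.2023
t_0: node(0,0) S=99.9200 payoff=15.8900 vs cont=16.9122 → 16.9122 [wait]  ⇒ S*(0)=-

price = 16.9122
boundary = - 91.2023 83.2451 91.2023 99.9200 91.2023
tree:
16.9122
24.6077 10.3402
32.5649 16.3376 5.1682
39.8278 24.6077 9.2424 1.6218
46.4570 32.5649 15.8900 3.4704 0.0000
52.5079 39.8278 24.6077 7.4259 0.0000 0.0000
58.0308 46.4570 32.5649 15.8900 0.0000 0.0000 0.0000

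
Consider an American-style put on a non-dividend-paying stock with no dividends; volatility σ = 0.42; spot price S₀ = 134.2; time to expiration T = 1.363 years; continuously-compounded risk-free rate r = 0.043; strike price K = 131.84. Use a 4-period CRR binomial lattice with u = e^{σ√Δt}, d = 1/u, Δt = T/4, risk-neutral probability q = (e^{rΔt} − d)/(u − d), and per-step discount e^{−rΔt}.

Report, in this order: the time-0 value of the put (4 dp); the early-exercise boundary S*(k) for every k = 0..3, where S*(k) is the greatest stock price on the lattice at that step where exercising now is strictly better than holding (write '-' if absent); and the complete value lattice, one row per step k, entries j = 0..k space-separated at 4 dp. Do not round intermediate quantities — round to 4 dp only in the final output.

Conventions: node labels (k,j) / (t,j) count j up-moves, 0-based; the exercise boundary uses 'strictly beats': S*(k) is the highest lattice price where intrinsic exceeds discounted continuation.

price = 20.3956
boundary = - - 82.1865 105.0211
tree:
20.3956
32.4773 7.3486
49.6535 14.0386 0.0000
67.5232 26.8189 0.0000 0.0000
81.5075 49.6535 0.0000 0.0000 0.0000

Δt=0.34075  u=1.27784  d=0.78257  q=0.46882  discount=0.98545
step 4 (expiry): payoffs max(K−S,0) = 81.5075 49.6535 0.0000 0.0000 0.0000
step 3: (k=3,j=0): S=64.3168, K−S=67.5232, hold=65.6055 ⇒ V=67.5232 exercise | (k=3,j=1): S=105.0211, K−S=26.8189, hold=25.9915 ⇒ V=26.8189 exercise | (k=3,j=2): S=171.4859, K−S=0.0000, hold=0.0000 ⇒ V=0.0000 continue | (k=3,j=3): S=280.0144, K−S=0.0000, hold=0.0000 ⇒ V=0.0000 continue  boundary S*=105.0211
step 2: (k=2,j=0): S=82.1865, K−S=49.6535, hold=47.7358 ⇒ V=49.6535 exercise | (k=2,j=1): S=134.2000, K−S=0.0000, hold=14.0386 ⇒ V=14.0386 continue | (k=2,j=2): S=219.1313, K−S=0.0000, hold=0.0000 ⇒ V=0.0000 continue  boundary S*=82.1865
step 1: (k=1,j=0): S=105.0211, K−S=26.8189, hold=32.4773 ⇒ V=32.4773 continue | (k=1,j=1): S=171.4859, K−S=0.0000, hold=7.3486 ⇒ V=7.3486 continue  boundary S*=-
step 0: (k=0,j=0): S=134.2000, K−S=0.0000, hold=20.3956 ⇒ V=20.3956 continue  boundary S*=-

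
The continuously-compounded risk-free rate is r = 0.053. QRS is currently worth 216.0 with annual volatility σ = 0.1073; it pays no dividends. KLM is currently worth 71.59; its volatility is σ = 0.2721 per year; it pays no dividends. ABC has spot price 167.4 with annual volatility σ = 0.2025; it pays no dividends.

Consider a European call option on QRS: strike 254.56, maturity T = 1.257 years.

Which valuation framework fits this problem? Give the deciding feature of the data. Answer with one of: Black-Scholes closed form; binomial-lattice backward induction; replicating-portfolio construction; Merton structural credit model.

Key observation: a European-exercise option on QRS struck at 254.56 — a GBM underlying with constant parameters — admits an analytic price: the data contain no early exercise, no discrete tree, no debt structure.

framework: Black-Scholes closed form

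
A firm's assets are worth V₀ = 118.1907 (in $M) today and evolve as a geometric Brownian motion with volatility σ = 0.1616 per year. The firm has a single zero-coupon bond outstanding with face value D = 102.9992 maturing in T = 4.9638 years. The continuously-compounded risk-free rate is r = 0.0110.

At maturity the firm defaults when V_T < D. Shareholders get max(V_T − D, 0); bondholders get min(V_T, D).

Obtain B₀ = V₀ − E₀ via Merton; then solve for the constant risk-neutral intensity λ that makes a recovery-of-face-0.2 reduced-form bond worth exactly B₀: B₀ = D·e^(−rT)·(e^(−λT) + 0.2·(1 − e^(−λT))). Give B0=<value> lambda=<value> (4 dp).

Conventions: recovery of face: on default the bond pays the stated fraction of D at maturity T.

B0=90.3362 lambda=0.0195

Apply the equity-as-call identities (strike 102.9992, horizon 4.9638 years):
d₁ = [ln(V₀/D) + (r + σ²/2)T] / (σ√T)
   = [ln(118.1907/102.9992) + (0.0110 + 0.5·0.1616²)·4.9638] / (0.1616·√4.9638)
   = [0.137578 + 0.119416] / 0.360038 = 0.713796
d₂ = d₁ − σ√T = 0.713796 − 0.360038 = 0.353758
N(d₁) = 0.762323,  N(d₂) = 0.638240,  e^(−rT) = 0.946862
E₀ = V₀·N(d₁) − D·e^(−rT)·N(d₂)
   = 118.1907·0.762323 − 102.9992·0.946862·0.638240 = 27.854525
B₀ = V₀ − E₀ = 118.1907 − 27.854525 = 90.336175
e^(−λT) = (B₀·e^(rT)/D − 0.2)/(1 − 0.2) = (90.3362·1.056120/102.9992 − 0.2)/0.8 = 0.90784717
λ = −ln(0.90784717)/4.9638 = 0.019477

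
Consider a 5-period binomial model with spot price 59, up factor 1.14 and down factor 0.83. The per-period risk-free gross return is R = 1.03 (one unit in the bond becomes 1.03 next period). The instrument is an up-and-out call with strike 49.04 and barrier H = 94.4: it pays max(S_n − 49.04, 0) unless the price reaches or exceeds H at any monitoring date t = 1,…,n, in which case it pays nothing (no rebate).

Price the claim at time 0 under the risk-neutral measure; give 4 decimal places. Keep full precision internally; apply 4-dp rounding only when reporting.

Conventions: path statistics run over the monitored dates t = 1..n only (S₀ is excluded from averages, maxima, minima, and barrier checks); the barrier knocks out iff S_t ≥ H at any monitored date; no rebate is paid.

price = 10.4017

With p* = (R−d)/(u−d) = 0.6452, sum probability × payoff across the paths and divide by R^5.
Enumerate all 2^5 = 32 price paths (U = up ×1.14, D = down ×0.83); each path with k up-moves has probability p*^k·(1−p*)^(5−k).
DDDDD: M=48.9700, payoff=0.0000, prob=0.005625
UDDDD: M=67.2600, payoff=0.0000, prob=0.010228
DUDDD: M=55.8258, payoff=0.0000, prob=0.010228
UUDDD: M=76.6764, payoff=0.0000, prob=0.018596
DDUDD: M=48.9700, payoff=0.0000, prob=0.010228
UDUDD: M=67.2600, payoff=0.0000, prob=0.018596
DUUDD: M=63.6414, payoff=0.0000, prob=0.018596
UUUDD: M=87.4111, payoff=11.1775, prob=0.033812
DDDUD: M=48.9700, payoff=0.0000, prob=0.010228
UDDUD: M=67.2600, payoff=0.0000, prob=0.018596
DUDUD: M=55.8258, payoff=0.0000, prob=0.018596
UUDUD: M=76.6764, payoff=11.1775, prob=0.033812
DDUUD: M=52.8224, payoff=0.0000, prob=0.018596
UDUUD: M=72.5512, payoff=11.1775, prob=0.033812
DUUUD: M=72.5512, payoff=11.1775, prob=0.033812
UUUUD: M=99.6486, payoff=0.0000, prob=0.061476
DDDDU: M=48.9700, payoff=0.0000, prob=0.010228
UDDDU: M=67.2600, payoff=0.0000, prob=0.018596
DUDDU: M=55.8258, payoff=0.0000, prob=0.018596
UUDDU: M=76.6764, payoff=11.1775, prob=0.033812
DDUDU: M=48.9700, payoff=0.0000, prob=0.018596
UDUDU: M=67.2600, payoff=11.1775, prob=0.033812
DUUDU: M=63.6414, payoff=11.1775, prob=0.033812
UUUDU: M=87.4111, payoff=33.6684, prob=0.061476
DDDUU: M=48.9700, payoff=0.0000, prob=0.018596
UDDUU: M=67.2600, payoff=11.1775, prob=0.033812
DUDUU: M=60.2175, payoff=11.1775, prob=0.033812
UUDUU: M=82.7084, payoff=33.6684, prob=0.061476
DDUUU: M=60.2175, payoff=11.1775, prob=0.033812
UDUUU: M=82.7084, payoff=33.6684, prob=0.061476
DUUUU: M=82.7084, payoff=33.6684, prob=0.061476
UUUUU: M=113.5995, payoff=0.0000, prob=0.111774
Price = Σ prob·payoff / R^5 = 12.058465 / 1.159274 = 10.4017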